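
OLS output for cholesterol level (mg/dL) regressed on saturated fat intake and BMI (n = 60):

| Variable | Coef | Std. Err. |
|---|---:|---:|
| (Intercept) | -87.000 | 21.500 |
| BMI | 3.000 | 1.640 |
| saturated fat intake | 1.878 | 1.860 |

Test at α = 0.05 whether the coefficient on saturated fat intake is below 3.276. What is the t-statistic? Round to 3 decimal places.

Read off: b = 1.878, SE = 1.860 for saturated fat intake.
H₀: β₁ = 3.276 vs H₁: β₁ < 3.276.
t = (1.878 − 3.276) / 1.860 = -0.752.
df = n − k − 1 = 60 − 2 − 1 = 57.
One-sided p ≈ 0.2277, which is ≥ 0.05, so fail to reject H₀.
The data do not give significant evidence that the true slope on saturated fat intake is below 3.276 mg/dL per unit, holding the other predictors fixed.

t = -0.752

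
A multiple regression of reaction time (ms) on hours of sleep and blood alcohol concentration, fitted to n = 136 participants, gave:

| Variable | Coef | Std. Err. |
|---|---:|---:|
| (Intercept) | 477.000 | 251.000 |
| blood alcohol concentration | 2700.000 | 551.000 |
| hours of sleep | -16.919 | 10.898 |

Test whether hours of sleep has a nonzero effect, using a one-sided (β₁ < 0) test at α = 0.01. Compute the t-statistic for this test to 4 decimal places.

Read off: b = -16.919, SE = 10.898 for hours of sleep.
H₀: β₁ = 0 vs H₁: β₁ < 0.
t = -16.919 / 10.898 = -1.5525.
df = n − k − 1 = 136 − 2 − 1 = 133.
One-sided p ≈ 0.0615, which is ≥ 0.01, so fail to reject H₀.
The data do not give significant evidence that the true slope on hours of sleep is negative, holding the other predictors fixed.

t = -1.5525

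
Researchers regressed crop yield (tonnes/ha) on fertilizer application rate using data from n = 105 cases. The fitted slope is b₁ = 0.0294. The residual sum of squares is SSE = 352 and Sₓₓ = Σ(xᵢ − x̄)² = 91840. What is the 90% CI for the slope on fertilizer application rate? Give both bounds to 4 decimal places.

MSE = SSE/(n − 2) = 352/103 = 3.41748.
SE(b₁) = √(MSE/Sₓₓ) = √(3.41748/91840) = 0.0061001.
df = n − 2 = 103.
t* = t_{0.05, 103} = 1.659782.
Margin = t* × SE = 1.659782 × 0.0061001 = 0.010125.
CI: 0.0294 ± 0.010125 → (0.0193, 0.0395).
With 90% confidence, each one-unit increase in fertilizer application rate is associated with a change of between 0.0193 and 0.0395 tonnes/ha in crop yield.

(0.0193, 0.0395)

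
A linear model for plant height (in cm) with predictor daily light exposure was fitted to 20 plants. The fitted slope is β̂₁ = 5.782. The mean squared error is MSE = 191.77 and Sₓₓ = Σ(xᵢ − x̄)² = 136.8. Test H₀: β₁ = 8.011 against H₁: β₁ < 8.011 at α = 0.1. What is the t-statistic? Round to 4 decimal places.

t = -1.8826

SE(β̂₁) = √(MSE/Sₓₓ) = √(191.77/136.8) = 1.18399.
t = (5.782 − 8.011) / 1.18399 = -1.8826.
df = n − 2 = 18.
One-sided p ≈ 0.0380, which is < 0.1, so reject H₀.
There is evidence that the true slope on daily light exposure is below 8.011 cm per unit.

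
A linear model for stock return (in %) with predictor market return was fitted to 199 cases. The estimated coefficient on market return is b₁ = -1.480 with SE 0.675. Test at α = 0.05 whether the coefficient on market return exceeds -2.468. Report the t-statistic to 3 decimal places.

t = 1.464

H₀: β₁ = -2.468 vs H₁: β₁ > -2.468.
t = (b₁ − β₁⁰)/SE = (-1.480 − (-2.468)) / 0.675 = 1.464.
df = n − 2 = 199 − 2 = 197.
One-sided p ≈ 0.0724, which is ≥ 0.05, so fail to reject H₀.
The data do not give significant evidence that the true slope on market return exceeds -2.468 % per unit.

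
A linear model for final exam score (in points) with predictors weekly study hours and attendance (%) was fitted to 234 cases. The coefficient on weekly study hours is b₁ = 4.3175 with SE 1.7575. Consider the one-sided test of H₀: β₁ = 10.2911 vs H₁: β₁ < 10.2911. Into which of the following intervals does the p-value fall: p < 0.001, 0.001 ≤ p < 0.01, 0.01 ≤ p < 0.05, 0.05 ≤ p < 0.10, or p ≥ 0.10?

t = (4.3175 − 10.2911) / 1.7575 = -3.399.
df = n − k − 1 = 234 − 2 − 1 = 231.
One-sided p = P(T_{231} < t) ≈ 0.0004.
So p < 0.001.

p < 0.001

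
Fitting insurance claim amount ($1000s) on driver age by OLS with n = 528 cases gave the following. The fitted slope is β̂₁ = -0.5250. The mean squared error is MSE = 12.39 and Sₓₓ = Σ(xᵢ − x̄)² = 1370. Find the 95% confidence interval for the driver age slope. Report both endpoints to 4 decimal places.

SE(β̂₁) = √(MSE/Sₓₓ) = √(12.39/1370) = 0.0950989.
df = n − 2 = 526.
t* = t_{0.025, 526} = 1.964484.
Margin = t* × SE = 1.964484 × 0.0950989 = 0.186820.
CI: -0.5250 ± 0.186820 → (-0.7118, -0.3382).
With 95% confidence, each one-unit increase in driver age is associated with a change of between -0.7118 and -0.3382 $1000s in insurance claim amount.

(-0.7118, -0.3382)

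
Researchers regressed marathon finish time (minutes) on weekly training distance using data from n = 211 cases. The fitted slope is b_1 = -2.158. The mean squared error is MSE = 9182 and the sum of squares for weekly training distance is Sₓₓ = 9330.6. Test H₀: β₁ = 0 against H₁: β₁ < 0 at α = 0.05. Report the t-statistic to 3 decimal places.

SE(b_1) = √(MSE/Sₓₓ) = √(9182/9330.6) = 0.992005.
t = -2.158 / 0.992005 = -2.175.
df = n − 2 = 209.
One-sided p ≈ 0.0154, which is < 0.05, so reject H₀.
There is evidence that the true slope on weekly training distance is negative.

t = -2.175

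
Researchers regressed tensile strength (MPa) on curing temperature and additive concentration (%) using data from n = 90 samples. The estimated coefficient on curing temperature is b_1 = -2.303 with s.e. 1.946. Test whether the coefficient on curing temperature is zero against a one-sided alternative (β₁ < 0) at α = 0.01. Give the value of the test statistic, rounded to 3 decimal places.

t = -1.183

H₀: β₁ = 0 vs H₁: β₁ < 0.
t = (b_1 − β₁⁰)/SE = -2.303 / 1.946 = -1.183.
df = n − k − 1 = 90 − 2 − 1 = 87.
One-sided p ≈ 0.1199, which is ≥ 0.01, so fail to reject H₀.
The data do not give significant evidence that the true slope on curing temperature is negative, holding the other predictors fixed.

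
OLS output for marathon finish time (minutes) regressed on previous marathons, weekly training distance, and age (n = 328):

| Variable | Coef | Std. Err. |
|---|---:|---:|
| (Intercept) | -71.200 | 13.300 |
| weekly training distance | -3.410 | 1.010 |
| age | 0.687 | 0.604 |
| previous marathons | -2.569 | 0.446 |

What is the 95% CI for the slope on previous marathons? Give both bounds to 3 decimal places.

(-3.446, -1.692)

Read off: b = -2.569, SE = 0.446 for previous marathons.
df = n − k − 1 = 328 − 3 − 1 = 324.
t* = t_{0.025, 324} = 1.967313.
Margin = t* × SE = 1.967313 × 0.446 = 0.87742.
CI: -2.569 ± 0.87742 → (-3.446, -1.692).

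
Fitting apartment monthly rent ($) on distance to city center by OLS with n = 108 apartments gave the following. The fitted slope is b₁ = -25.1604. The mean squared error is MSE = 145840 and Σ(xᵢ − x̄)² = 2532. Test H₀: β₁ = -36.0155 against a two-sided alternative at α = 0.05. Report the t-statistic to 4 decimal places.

SE(b₁) = √(MSE/Sₓₓ) = √(145840/2532) = 7.58938.
t = (-25.1604 − (-36.0155)) / 7.58938 = 1.4303.
df = n − 2 = 106.
Two-sided p ≈ 0.1556, which is ≥ 0.05, so fail to reject H₀.
The data are consistent with a true slope of -36.0155 $ per unit of distance to city center.

t = 1.4303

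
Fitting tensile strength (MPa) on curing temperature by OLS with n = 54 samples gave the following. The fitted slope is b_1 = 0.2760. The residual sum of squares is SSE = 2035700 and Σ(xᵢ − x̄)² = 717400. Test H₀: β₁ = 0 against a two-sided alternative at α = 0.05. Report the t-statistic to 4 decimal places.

MSE = SSE/(n − 2) = 2035700/52 = 39148.1.
SE(b_1) = √(MSE/Sₓₓ) = √(39148.1/717400) = 0.233601.
t = 0.2760 / 0.233601 = 1.1815.
df = n − 2 = 52.
Two-sided p ≈ 0.2428, which is ≥ 0.05, so fail to reject H₀.
The data do not give significant evidence of an association between curing temperature and tensile strength.

t = 1.1815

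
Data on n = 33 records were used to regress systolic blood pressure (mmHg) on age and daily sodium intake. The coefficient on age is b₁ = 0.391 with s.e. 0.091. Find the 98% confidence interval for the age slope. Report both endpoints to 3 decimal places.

df = n − k − 1 = 33 − 2 − 1 = 30.
t* = t_{0.01, 30} = 2.457262.
Margin = t* × SE = 2.457262 × 0.091 = 0.22361.
CI: 0.391 ± 0.22361 → (0.167, 0.615).
With 98% confidence, each one-unit increase in age is associated with a change of between 0.167 and 0.615 mmHg in systolic blood pressure, holding the other predictors fixed.

(0.167, 0.615)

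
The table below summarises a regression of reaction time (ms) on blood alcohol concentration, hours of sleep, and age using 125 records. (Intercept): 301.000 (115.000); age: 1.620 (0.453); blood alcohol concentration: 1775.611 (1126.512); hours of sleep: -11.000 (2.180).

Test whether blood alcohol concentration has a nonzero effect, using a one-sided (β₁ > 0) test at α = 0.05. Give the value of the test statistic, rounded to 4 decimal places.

Read off: b = 1775.611, SE = 1126.512 for blood alcohol concentration.
H₀: β₁ = 0 vs H₁: β₁ > 0.
t = 1775.611 / 1126.512 = 1.5762.
df = n − k − 1 = 125 − 3 − 1 = 121.
One-sided p ≈ 0.0588, which is ≥ 0.05, so fail to reject H₀.
The data do not give significant evidence that the true slope on blood alcohol concentration is positive, holding the other predictors fixed.

t = 1.5762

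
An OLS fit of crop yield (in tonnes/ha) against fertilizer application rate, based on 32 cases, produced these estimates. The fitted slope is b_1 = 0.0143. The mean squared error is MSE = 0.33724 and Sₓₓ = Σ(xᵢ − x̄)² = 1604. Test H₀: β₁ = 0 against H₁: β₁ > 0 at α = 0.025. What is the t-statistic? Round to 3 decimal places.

SE(b_1) = √(MSE/Sₓₓ) = √(0.33724/1604) = 0.0145.
t = 0.0143 / 0.0145 = 0.986.
df = n − 2 = 30.
One-sided p ≈ 0.1660, which is ≥ 0.025, so fail to reject H₀.
The data do not give significant evidence that the true slope on fertilizer application rate is positive.

t = 0.986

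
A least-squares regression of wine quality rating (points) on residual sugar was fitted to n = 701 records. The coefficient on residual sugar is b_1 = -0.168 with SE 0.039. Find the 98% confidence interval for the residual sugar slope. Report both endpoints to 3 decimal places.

df = n − 2 = 701 − 2 = 699.
t* = t_{0.01, 699} = 2.331694.
Margin = t* × SE = 2.331694 × 0.039 = 0.09094.
CI: -0.168 ± 0.09094 → (-0.259, -0.077).
With 98% confidence, each one-unit increase in residual sugar is associated with a change of between -0.259 and -0.077 points in wine quality rating.

(-0.259, -0.077)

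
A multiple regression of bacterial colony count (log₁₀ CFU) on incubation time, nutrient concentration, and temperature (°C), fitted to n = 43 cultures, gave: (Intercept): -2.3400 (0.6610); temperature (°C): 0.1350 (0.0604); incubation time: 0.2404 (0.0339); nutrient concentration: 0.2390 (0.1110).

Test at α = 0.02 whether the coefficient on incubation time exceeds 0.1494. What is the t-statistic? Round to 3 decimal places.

Read off: b = 0.2404, SE = 0.0339 for incubation time.
H₀: β₁ = 0.1494 vs H₁: β₁ > 0.1494.
t = (0.2404 − 0.1494) / 0.0339 = 2.684.
df = n − k − 1 = 43 − 3 − 1 = 39.
One-sided p ≈ 0.0053, which is < 0.02, so reject H₀.
There is evidence that the true slope on incubation time exceeds 0.1494 log₁₀ CFU per unit, holding the other predictors fixed.

t = 2.684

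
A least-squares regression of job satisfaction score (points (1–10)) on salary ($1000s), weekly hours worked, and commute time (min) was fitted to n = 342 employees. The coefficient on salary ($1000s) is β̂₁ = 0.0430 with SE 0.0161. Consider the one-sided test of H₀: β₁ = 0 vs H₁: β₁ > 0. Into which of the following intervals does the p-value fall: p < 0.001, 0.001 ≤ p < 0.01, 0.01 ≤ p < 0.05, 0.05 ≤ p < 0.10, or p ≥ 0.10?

0.001 ≤ p < 0.01

t = 0.0430 / 0.0161 = 2.671.
df = n − k − 1 = 342 − 3 − 1 = 338.
One-sided p = P(T_{338} > t) ≈ 0.0040.
So 0.001 ≤ p < 0.01.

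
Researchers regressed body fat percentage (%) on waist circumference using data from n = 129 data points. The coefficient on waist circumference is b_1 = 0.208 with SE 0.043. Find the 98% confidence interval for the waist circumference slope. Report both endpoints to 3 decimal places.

df = n − 2 = 129 − 2 = 127.
t* = t_{0.01, 127} = 2.356069.
Margin = t* × SE = 2.356069 × 0.043 = 0.10131.
CI: 0.208 ± 0.10131 → (0.107, 0.309).
With 98% confidence, each one-unit increase in waist circumference is associated with a change of between 0.107 and 0.309 % in body fat percentage.

(0.107, 0.309)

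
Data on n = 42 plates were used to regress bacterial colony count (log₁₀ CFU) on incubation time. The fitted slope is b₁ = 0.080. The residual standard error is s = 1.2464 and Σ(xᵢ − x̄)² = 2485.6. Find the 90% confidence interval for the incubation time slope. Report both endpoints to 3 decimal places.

SE(b₁) = s/√Sₓₓ = 1.2464/√2485.6 = 0.0250001.
df = n − 2 = 40.
t* = t_{0.05, 40} = 1.683851.
Margin = t* × SE = 1.683851 × 0.0250001 = 0.04210.
CI: 0.080 ± 0.04210 → (0.038, 0.122).
With 90% confidence, each one-unit increase in incubation time is associated with a change of between 0.038 and 0.122 log₁₀ CFU in bacterial colony count.

(0.038, 0.122)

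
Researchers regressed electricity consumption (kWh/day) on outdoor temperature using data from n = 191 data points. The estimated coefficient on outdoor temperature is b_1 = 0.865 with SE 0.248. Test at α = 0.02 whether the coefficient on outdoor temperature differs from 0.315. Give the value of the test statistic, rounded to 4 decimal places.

t = 2.2177

H₀: β₁ = 0.315 vs H₁: β₁ ≠ 0.315.
t = (b_1 − β₁⁰)/SE = (0.865 − 0.315) / 0.248 = 2.2177.
df = n − 2 = 191 − 2 = 189.
Two-sided p ≈ 0.0278, which is ≥ 0.02, so fail to reject H₀.
The data are consistent with a true slope of 0.315 kWh/day per unit of outdoor temperature.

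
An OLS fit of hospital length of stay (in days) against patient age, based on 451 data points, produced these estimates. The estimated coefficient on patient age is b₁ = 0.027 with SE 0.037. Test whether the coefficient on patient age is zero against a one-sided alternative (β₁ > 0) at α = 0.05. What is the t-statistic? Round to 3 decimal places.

t = 0.730

H₀: β₁ = 0 vs H₁: β₁ > 0.
t = (b₁ − β₁⁰)/SE = 0.027 / 0.037 = 0.730.
df = n − 2 = 451 − 2 = 449.
One-sided p ≈ 0.2330, which is ≥ 0.05, so fail to reject H₀.
The data do not give significant evidence that the true slope on patient age is positive.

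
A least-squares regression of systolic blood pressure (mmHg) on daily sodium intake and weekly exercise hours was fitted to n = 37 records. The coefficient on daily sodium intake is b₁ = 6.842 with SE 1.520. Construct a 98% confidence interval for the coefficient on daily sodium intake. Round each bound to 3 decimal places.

(3.131, 10.553)

df = n − k − 1 = 37 − 2 − 1 = 34.
t* = t_{0.01, 34} = 2.44115.
Margin = t* × SE = 2.44115 × 1.520 = 3.71055.
CI: 6.842 ± 3.71055 → (3.131, 10.553).
With 98% confidence, each one-unit increase in daily sodium intake is associated with a change of between 3.131 and 10.553 mmHg in systolic blood pressure, holding the other predictors fixed.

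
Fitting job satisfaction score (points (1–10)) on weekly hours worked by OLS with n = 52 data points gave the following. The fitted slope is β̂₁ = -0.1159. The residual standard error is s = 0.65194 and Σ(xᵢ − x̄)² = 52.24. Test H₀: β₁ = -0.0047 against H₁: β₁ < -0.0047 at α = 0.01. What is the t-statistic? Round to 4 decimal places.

SE(β̂₁) = s/√Sₓₓ = 0.65194/√52.24 = 0.0901999.
t = (-0.1159 − (-0.0047)) / 0.0901999 = -1.2328.
df = n − 2 = 50.
One-sided p ≈ 0.1117, which is ≥ 0.01, so fail to reject H₀.
The data do not give significant evidence that the true slope on weekly hours worked is below -0.0047 points (1–10) per unit.

t = -1.2328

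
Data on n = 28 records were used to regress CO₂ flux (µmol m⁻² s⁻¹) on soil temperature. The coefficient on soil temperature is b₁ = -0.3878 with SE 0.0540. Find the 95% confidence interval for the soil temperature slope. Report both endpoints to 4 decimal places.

df = n − 2 = 28 − 2 = 26.
t* = t_{0.025, 26} = 2.055529.
Margin = t* × SE = 2.055529 × 0.0540 = 0.110999.
CI: -0.3878 ± 0.110999 → (-0.4988, -0.2768).
With 95% confidence, each one-unit increase in soil temperature is associated with a change of between -0.4988 and -0.2768 µmol m⁻² s⁻¹ in CO₂ flux.

(-0.4988, -0.2768)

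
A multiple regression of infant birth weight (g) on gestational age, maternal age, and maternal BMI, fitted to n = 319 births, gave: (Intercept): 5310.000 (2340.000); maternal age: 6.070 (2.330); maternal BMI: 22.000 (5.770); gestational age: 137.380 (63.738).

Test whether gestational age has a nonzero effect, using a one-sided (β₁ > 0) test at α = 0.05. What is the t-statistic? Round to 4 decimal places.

t = 2.1554

Read off: b = 137.380, SE = 63.738 for gestational age.
H₀: β₁ = 0 vs H₁: β₁ > 0.
t = 137.380 / 63.738 = 2.1554.
df = n − k − 1 = 319 − 3 − 1 = 315.
One-sided p ≈ 0.0159, which is < 0.05, so reject H₀.
There is evidence that the true slope on gestational age is positive, holding the other predictors fixed.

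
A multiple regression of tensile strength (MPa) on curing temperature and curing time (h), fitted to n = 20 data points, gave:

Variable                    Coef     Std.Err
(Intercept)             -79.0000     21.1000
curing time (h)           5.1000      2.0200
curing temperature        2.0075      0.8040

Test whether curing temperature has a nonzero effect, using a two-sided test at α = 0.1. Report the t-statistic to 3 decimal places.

Read off: b = 2.0075, SE = 0.8040 for curing temperature.
H₀: β₁ = 0 vs H₁: β₁ ≠ 0.
t = 2.0075 / 0.8040 = 2.497.
df = n − k − 1 = 20 − 2 − 1 = 17.
Two-sided p ≈ 0.0231, which is < 0.1, so reject H₀.
There is evidence that curing temperature is associated with tensile strength, holding the other predictors fixed.

t = 2.497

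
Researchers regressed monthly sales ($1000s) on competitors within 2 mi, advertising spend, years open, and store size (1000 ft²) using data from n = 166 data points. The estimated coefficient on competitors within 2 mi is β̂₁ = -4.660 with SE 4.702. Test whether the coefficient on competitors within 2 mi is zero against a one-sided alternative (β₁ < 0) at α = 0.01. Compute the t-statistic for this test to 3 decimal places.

t = -0.991

H₀: β₁ = 0 vs H₁: β₁ < 0.
t = (β̂₁ − β₁⁰)/SE = -4.660 / 4.702 = -0.991.
df = n − k − 1 = 166 − 4 − 1 = 161.
One-sided p ≈ 0.1616, which is ≥ 0.01, so fail to reject H₀.
The data do not give significant evidence that the true slope on competitors within 2 mi is negative, holding the other predictors fixed.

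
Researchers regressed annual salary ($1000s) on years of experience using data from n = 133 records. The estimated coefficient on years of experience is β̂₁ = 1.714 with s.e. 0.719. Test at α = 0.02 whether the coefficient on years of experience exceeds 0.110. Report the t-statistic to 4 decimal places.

H₀: β₁ = 0.110 vs H₁: β₁ > 0.110.
t = (β̂₁ − β₁⁰)/SE = (1.714 − 0.110) / 0.719 = 2.2309.
df = n − 2 = 133 − 2 = 131.
One-sided p ≈ 0.0137, which is < 0.02, so reject H₀.
There is evidence that the true slope on years of experience exceeds 0.110 $1000s per unit.

t = 2.2309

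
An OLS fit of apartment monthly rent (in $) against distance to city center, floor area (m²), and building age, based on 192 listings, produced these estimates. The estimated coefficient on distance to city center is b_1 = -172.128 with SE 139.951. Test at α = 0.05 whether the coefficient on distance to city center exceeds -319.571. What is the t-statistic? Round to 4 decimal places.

t = 1.0535

H₀: β₁ = -319.571 vs H₁: β₁ > -319.571.
t = (b_1 − β₁⁰)/SE = (-172.128 − (-319.571)) / 139.951 = 1.0535.
df = n − k − 1 = 192 − 3 − 1 = 188.
One-sided p ≈ 0.1467, which is ≥ 0.05, so fail to reject H₀.
The data do not give significant evidence that the true slope on distance to city center exceeds -319.571 $ per unit, holding the other predictors fixed.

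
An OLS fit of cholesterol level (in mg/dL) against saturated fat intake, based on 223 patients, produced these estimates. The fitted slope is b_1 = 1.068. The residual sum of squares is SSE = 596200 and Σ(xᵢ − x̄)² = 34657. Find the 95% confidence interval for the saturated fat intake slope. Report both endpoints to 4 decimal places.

(0.5182, 1.6178)

MSE = SSE/(n − 2) = 596200/221 = 2697.74.
SE(b_1) = √(MSE/Sₓₓ) = √(2697.74/34657) = 0.279.
df = n − 2 = 221.
t* = t_{0.025, 221} = 1.970756.
Margin = t* × SE = 1.970756 × 0.279 = 0.549841.
CI: 1.068 ± 0.549841 → (0.5182, 1.6178).
With 95% confidence, each one-unit increase in saturated fat intake is associated with a change of between 0.5182 and 1.6178 mg/dL in cholesterol level.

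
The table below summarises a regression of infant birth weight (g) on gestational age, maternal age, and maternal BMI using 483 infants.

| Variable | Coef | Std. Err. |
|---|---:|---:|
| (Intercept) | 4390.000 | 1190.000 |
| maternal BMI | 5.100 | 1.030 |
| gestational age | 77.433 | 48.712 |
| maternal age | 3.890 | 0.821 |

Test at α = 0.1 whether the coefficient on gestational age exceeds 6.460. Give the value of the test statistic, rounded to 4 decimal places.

Read off: b = 77.433, SE = 48.712 for gestational age.
H₀: β₁ = 6.460 vs H₁: β₁ > 6.460.
t = (77.433 − 6.460) / 48.712 = 1.4570.
df = n − k − 1 = 483 − 3 − 1 = 479.
One-sided p ≈ 0.0729, which is < 0.1, so reject H₀.
There is evidence that the true slope on gestational age exceeds 6.460 g per unit, holding the other predictors fixed.

t = 1.4570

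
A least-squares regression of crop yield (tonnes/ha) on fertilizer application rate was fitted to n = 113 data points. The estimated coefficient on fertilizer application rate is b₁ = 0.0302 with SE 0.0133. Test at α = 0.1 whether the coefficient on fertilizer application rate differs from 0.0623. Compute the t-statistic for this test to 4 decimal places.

t = -2.4135

H₀: β₁ = 0.0623 vs H₁: β₁ ≠ 0.0623.
t = (b₁ − β₁⁰)/SE = (0.0302 − 0.0623) / 0.0133 = -2.4135.
df = n − 2 = 113 − 2 = 111.
Two-sided p ≈ 0.0174, which is < 0.1, so reject H₀.
There is evidence that the true slope on fertilizer application rate differs from 0.0623 tonnes/ha per unit.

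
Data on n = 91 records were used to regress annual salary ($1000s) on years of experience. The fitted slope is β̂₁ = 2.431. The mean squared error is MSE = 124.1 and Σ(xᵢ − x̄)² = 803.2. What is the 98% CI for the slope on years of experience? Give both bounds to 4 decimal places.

SE(β̂₁) = √(MSE/Sₓₓ) = √(124.1/803.2) = 0.393074.
df = n − 2 = 89.
t* = t_{0.01, 89} = 2.368979.
Margin = t* × SE = 2.368979 × 0.393074 = 0.931184.
CI: 2.431 ± 0.931184 → (1.4998, 3.3622).
With 98% confidence, each one-unit increase in years of experience is associated with a change of between 1.4998 and 3.3622 $1000s in annual salary.

(1.4998, 3.3622)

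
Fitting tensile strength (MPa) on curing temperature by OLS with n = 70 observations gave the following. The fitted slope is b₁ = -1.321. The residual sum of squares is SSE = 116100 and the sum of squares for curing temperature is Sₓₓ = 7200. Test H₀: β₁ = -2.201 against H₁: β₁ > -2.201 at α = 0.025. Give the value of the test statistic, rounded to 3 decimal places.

MSE = SSE/(n − 2) = 116100/68 = 1707.35.
SE(b₁) = √(MSE/Sₓₓ) = √(1707.35/7200) = 0.486962.
t = (-1.321 − (-2.201)) / 0.486962 = 1.807.
df = n − 2 = 68.
One-sided p ≈ 0.0376, which is ≥ 0.025, so fail to reject H₀.
The data do not give significant evidence that the true slope on curing temperature exceeds -2.201 MPa per unit.

t = 1.807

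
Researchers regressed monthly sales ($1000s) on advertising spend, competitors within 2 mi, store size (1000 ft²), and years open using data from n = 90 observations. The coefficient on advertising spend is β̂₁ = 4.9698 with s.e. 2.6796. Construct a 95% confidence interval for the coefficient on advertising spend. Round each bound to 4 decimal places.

df = n − k − 1 = 90 − 4 − 1 = 85.
t* = t_{0.025, 85} = 1.988268.
Margin = t* × SE = 1.988268 × 2.6796 = 5.327763.
CI: 4.9698 ± 5.327763 → (-0.3580, 10.2976).
With 95% confidence, each one-unit increase in advertising spend is associated with a change of between -0.3580 and 10.2976 $1000s in monthly sales, holding the other predictors fixed.

(-0.3580, 10.2976)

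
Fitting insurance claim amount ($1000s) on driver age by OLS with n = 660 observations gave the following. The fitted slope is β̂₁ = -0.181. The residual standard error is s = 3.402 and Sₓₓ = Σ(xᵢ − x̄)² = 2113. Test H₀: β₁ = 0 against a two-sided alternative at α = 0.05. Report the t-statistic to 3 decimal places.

t = -2.446

SE(β̂₁) = s/√Sₓₓ = 3.402/√2113 = 0.074009.
t = -0.181 / 0.074009 = -2.446.
df = n − 2 = 658.
Two-sided p ≈ 0.0147, which is < 0.05, so reject H₀.
There is evidence that driver age is associated with insurance claim amount.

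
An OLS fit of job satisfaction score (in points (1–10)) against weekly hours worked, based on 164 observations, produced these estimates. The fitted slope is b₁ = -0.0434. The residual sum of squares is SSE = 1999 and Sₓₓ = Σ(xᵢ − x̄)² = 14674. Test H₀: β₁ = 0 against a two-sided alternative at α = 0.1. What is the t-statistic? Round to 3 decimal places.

t = -1.497

MSE = SSE/(n − 2) = 1999/162 = 12.3395.
SE(b₁) = √(MSE/Sₓₓ) = √(12.3395/14674) = 0.0289984.
t = -0.0434 / 0.0289984 = -1.497.
df = n − 2 = 162.
Two-sided p ≈ 0.1364, which is ≥ 0.1, so fail to reject H₀.
The data do not give significant evidence of an association between weekly hours worked and job satisfaction score.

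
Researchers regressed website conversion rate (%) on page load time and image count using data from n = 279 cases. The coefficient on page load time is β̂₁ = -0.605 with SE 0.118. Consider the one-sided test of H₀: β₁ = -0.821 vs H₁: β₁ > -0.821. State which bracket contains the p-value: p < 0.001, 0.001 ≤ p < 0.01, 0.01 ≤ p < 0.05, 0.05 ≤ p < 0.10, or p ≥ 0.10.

t = (-0.605 − (-0.821)) / 0.118 = 1.831.
df = n − k − 1 = 279 − 2 − 1 = 276.
One-sided p = P(T_{276} > t) ≈ 0.0341.
So 0.01 ≤ p < 0.05.

0.01 ≤ p < 0.05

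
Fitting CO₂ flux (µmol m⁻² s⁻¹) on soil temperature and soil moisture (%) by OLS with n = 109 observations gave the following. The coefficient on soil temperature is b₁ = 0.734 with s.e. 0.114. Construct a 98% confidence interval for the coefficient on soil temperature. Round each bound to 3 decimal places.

df = n − k − 1 = 109 − 2 − 1 = 106.
t* = t_{0.01, 106} = 2.362043.
Margin = t* × SE = 2.362043 × 0.114 = 0.26927.
CI: 0.734 ± 0.26927 → (0.465, 1.003).
With 98% confidence, each one-unit increase in soil temperature is associated with a change of between 0.465 and 1.003 µmol m⁻² s⁻¹ in CO₂ flux, holding the other predictors fixed.

(0.465, 1.003)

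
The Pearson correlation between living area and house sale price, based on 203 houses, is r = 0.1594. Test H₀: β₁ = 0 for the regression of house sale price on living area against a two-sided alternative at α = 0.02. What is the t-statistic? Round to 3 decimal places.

t = r·√(n − 2)/√(1 − r²) = 0.1594·√201/√0.974592 = 2.289.
df = n − 2 = 201.
Two-sided p ≈ 0.0231, which is ≥ 0.02, so fail to reject H₀.
The data do not give significant evidence of a linear association between living area and house sale price.

t = 2.289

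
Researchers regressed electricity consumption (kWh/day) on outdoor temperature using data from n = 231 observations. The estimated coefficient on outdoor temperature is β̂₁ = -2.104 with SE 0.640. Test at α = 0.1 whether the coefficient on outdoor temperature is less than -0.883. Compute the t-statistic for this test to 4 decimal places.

t = -1.9078

H₀: β₁ = -0.883 vs H₁: β₁ < -0.883.
t = (β̂₁ − β₁⁰)/SE = (-2.104 − (-0.883)) / 0.640 = -1.9078.
df = n − 2 = 231 − 2 = 229.
One-sided p ≈ 0.0288, which is < 0.1, so reject H₀.
There is evidence that the true slope on outdoor temperature is below -0.883 kWh/day per unit.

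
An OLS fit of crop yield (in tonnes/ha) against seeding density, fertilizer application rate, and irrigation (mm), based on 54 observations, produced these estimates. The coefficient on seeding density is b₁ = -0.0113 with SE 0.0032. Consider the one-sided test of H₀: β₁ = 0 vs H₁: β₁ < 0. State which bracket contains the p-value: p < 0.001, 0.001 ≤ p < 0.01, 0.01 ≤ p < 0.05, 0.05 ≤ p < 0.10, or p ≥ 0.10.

t = -0.0113 / 0.0032 = -3.531.
df = n − k − 1 = 54 − 3 − 1 = 50.
One-sided p = P(T_{50} < t) ≈ 0.0004.
So p < 0.001.

p < 0.001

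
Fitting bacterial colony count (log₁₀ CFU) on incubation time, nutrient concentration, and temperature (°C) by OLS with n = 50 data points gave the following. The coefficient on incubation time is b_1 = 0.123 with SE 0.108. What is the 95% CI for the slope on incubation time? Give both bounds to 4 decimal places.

df = n − k − 1 = 50 − 3 − 1 = 46.
t* = t_{0.025, 46} = 2.012896.
Margin = t* × SE = 2.012896 × 0.108 = 0.217393.
CI: 0.123 ± 0.217393 → (-0.0944, 0.3404).
With 95% confidence, each one-unit increase in incubation time is associated with a change of between -0.0944 and 0.3404 log₁₀ CFU in bacterial colony count, holding the other predictors fixed.

(-0.0944, 0.3404)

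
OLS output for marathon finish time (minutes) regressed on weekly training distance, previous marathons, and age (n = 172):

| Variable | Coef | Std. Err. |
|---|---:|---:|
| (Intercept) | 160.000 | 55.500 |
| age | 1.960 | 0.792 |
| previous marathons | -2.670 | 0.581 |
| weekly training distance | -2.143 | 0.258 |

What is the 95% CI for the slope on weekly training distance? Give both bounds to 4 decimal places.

Read off: b = -2.143, SE = 0.258 for weekly training distance.
df = n − k − 1 = 172 − 3 − 1 = 168.
t* = t_{0.025, 168} = 1.974185.
Margin = t* × SE = 1.974185 × 0.258 = 0.509340.
CI: -2.143 ± 0.509340 → (-2.6523, -1.6337).

(-2.6523, -1.6337)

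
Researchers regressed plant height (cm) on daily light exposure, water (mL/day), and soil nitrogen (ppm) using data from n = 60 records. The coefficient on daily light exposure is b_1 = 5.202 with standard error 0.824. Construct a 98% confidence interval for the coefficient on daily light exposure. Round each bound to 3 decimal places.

(3.229, 7.175)

df = n − k − 1 = 60 − 3 − 1 = 56.
t* = t_{0.01, 56} = 2.394801.
Margin = t* × SE = 2.394801 × 0.824 = 1.97332.
CI: 5.202 ± 1.97332 → (3.229, 7.175).
With 98% confidence, each one-unit increase in daily light exposure is associated with a change of between 3.229 and 7.175 cm in plant height, holding the other predictors fixed.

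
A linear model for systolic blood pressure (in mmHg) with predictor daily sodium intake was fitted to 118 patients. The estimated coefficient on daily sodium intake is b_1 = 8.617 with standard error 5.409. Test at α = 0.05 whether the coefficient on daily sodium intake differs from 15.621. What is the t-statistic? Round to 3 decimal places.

H₀: β₁ = 15.621 vs H₁: β₁ ≠ 15.621.
t = (b_1 − β₁⁰)/SE = (8.617 − 15.621) / 5.409 = -1.295.
df = n − 2 = 118 − 2 = 116.
Two-sided p ≈ 0.1979, which is ≥ 0.05, so fail to reject H₀.
The data are consistent with a true slope of 15.621 mmHg per unit of daily sodium intake.

t = -1.295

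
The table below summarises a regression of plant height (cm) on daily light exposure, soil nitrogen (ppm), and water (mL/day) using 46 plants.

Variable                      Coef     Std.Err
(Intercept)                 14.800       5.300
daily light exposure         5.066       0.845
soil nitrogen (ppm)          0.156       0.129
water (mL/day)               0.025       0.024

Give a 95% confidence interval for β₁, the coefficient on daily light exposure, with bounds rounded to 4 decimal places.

Read off: b = 5.066, SE = 0.845 for daily light exposure.
df = n − k − 1 = 46 − 3 − 1 = 42.
t* = t_{0.025, 42} = 2.018082.
Margin = t* × SE = 2.018082 × 0.845 = 1.705279.
CI: 5.066 ± 1.705279 → (3.3607, 6.7713).

(3.3607, 6.7713)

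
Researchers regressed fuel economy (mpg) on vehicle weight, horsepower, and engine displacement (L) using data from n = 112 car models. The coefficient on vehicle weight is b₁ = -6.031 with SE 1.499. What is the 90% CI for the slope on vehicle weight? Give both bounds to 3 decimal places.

df = n − k − 1 = 112 − 3 − 1 = 108.
t* = t_{0.05, 108} = 1.659085.
Margin = t* × SE = 1.659085 × 1.499 = 2.48697.
CI: -6.031 ± 2.48697 → (-8.518, -3.544).
With 90% confidence, each one-unit increase in vehicle weight is associated with a change of between -8.518 and -3.544 mpg in fuel economy, holding the other predictors fixed.

(-8.518, -3.544)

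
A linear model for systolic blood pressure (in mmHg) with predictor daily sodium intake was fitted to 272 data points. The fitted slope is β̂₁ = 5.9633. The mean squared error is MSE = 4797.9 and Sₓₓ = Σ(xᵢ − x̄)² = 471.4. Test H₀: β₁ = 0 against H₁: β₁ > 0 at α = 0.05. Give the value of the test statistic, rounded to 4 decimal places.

SE(β̂₁) = √(MSE/Sₓₓ) = √(4797.9/471.4) = 3.19029.
t = 5.9633 / 3.19029 = 1.8692.
df = n − 2 = 270.
One-sided p ≈ 0.0313, which is < 0.05, so reject H₀.
There is evidence that the true slope on daily sodium intake is positive.

t = 1.8692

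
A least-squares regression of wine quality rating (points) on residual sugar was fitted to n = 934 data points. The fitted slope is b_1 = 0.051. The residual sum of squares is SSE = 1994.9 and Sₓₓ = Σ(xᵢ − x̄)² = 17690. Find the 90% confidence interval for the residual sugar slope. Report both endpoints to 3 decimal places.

(0.033, 0.069)

MSE = SSE/(n − 2) = 1994.9/932 = 2.14045.
SE(b_1) = √(MSE/Sₓₓ) = √(2.14045/17690) = 0.0109999.
df = n − 2 = 932.
t* = t_{0.05, 932} = 1.64649.
Margin = t* × SE = 1.64649 × 0.0109999 = 0.01811.
CI: 0.051 ± 0.01811 → (0.033, 0.069).
With 90% confidence, each one-unit increase in residual sugar is associated with a change of between 0.033 and 0.069 points in wine quality rating.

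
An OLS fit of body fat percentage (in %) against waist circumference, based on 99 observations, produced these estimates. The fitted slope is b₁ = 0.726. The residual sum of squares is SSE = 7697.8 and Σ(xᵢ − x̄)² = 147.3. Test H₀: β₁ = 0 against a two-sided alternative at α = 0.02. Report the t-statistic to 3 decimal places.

t = 0.989

MSE = SSE/(n − 2) = 7697.8/97 = 79.3588.
SE(b₁) = √(MSE/Sₓₓ) = √(79.3588/147.3) = 0.734.
t = 0.726 / 0.734 = 0.989.
df = n − 2 = 97.
Two-sided p ≈ 0.3251, which is ≥ 0.02, so fail to reject H₀.
The data do not give significant evidence of an association between waist circumference and body fat percentage.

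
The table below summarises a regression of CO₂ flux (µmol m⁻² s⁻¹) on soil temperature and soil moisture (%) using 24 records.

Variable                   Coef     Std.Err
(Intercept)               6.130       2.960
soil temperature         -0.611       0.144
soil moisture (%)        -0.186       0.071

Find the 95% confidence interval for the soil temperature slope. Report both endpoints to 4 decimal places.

Read off: b = -0.611, SE = 0.144 for soil temperature.
df = n − k − 1 = 24 − 2 − 1 = 21.
t* = t_{0.025, 21} = 2.079614.
Margin = t* × SE = 2.079614 × 0.144 = 0.299464.
CI: -0.611 ± 0.299464 → (-0.9105, -0.3115).

(-0.9105, -0.3115)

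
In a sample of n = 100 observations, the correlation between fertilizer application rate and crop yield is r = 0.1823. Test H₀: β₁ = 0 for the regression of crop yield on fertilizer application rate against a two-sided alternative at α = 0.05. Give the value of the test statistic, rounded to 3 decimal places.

t = r·√(n − 2)/√(1 − r²) = 0.1823·√98/√0.966767 = 1.835.
df = n − 2 = 98.
Two-sided p ≈ 0.0695, which is ≥ 0.05, so fail to reject H₀.
The data do not give significant evidence of a linear association between fertilizer application rate and crop yield.

t = 1.835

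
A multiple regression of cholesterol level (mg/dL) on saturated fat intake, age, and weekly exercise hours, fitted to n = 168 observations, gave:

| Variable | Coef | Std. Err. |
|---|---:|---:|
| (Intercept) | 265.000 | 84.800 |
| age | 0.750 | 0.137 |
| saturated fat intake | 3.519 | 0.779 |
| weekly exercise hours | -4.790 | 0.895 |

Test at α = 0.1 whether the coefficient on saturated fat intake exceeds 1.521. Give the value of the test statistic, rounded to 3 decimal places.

Read off: b = 3.519, SE = 0.779 for saturated fat intake.
H₀: β₁ = 1.521 vs H₁: β₁ > 1.521.
t = (3.519 − 1.521) / 0.779 = 2.565.
df = n − k − 1 = 168 − 3 − 1 = 164.
One-sided p ≈ 0.0056, which is < 0.1, so reject H₀.
There is evidence that the true slope on saturated fat intake exceeds 1.521 mg/dL per unit, holding the other predictors fixed.

t = 2.565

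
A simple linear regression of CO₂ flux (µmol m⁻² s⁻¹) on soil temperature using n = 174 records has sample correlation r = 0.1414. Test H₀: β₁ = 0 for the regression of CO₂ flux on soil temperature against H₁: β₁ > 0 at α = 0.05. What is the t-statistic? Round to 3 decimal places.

t = 1.873

t = r·√(n − 2)/√(1 − r²) = 0.1414·√172/√0.980006 = 1.873.
df = n − 2 = 172.
One-sided p ≈ 0.0314, which is < 0.05, so reject H₀.
There is evidence of a linear association between soil temperature and CO₂ flux.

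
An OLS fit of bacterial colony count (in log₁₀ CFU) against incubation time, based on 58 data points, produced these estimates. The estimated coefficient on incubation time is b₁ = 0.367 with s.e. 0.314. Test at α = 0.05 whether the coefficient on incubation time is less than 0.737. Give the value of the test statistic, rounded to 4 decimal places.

t = -1.1783

H₀: β₁ = 0.737 vs H₁: β₁ < 0.737.
t = (b₁ − β₁⁰)/SE = (0.367 − 0.737) / 0.314 = -1.1783.
df = n − 2 = 58 − 2 = 56.
One-sided p ≈ 0.1218, which is ≥ 0.05, so fail to reject H₀.
The data do not give significant evidence that the true slope on incubation time is below 0.737 log₁₀ CFU per unit.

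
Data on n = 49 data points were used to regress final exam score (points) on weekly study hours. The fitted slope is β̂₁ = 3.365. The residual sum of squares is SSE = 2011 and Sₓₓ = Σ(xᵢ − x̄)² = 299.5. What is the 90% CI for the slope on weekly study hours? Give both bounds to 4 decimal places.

MSE = SSE/(n − 2) = 2011/47 = 42.7872.
SE(β̂₁) = √(MSE/Sₓₓ) = √(42.7872/299.5) = 0.377971.
df = n − 2 = 47.
t* = t_{0.05, 47} = 1.677927.
Margin = t* × SE = 1.677927 × 0.377971 = 0.634208.
CI: 3.365 ± 0.634208 → (2.7308, 3.9992).
With 90% confidence, each one-unit increase in weekly study hours is associated with a change of between 2.7308 and 3.9992 points in final exam score.

(2.7308, 3.9992)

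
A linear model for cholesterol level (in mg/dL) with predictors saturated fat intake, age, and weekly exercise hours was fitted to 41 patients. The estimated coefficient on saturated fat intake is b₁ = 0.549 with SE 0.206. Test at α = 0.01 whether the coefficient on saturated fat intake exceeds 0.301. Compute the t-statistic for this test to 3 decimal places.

H₀: β₁ = 0.301 vs H₁: β₁ > 0.301.
t = (b₁ − β₁⁰)/SE = (0.549 − 0.301) / 0.206 = 1.204.
df = n − k − 1 = 41 − 3 − 1 = 37.
One-sided p ≈ 0.1181, which is ≥ 0.01, so fail to reject H₀.
The data do not give significant evidence that the true slope on saturated fat intake exceeds 0.301 mg/dL per unit, holding the other predictors fixed.

t = 1.204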